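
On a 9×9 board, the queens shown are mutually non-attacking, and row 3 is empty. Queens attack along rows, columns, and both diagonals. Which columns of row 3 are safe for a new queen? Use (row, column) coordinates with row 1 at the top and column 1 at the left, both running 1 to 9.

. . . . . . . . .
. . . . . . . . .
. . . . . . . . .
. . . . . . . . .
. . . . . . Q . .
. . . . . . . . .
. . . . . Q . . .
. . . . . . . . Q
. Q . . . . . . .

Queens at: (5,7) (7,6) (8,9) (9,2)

(5,7) attacks row 3 at column 7 and diagonals 5, 9.
(7,6) attacks row 3 at column 6 and diagonals 2.
(8,9) attacks row 3 at column 9 and diagonals 4.
(9,2) attacks row 3 at column 2 and diagonals 8.
Attacked columns: {2, 4, 5, 6, 7, 8, 9}. Safe: {1, 3}.

columns 1, 3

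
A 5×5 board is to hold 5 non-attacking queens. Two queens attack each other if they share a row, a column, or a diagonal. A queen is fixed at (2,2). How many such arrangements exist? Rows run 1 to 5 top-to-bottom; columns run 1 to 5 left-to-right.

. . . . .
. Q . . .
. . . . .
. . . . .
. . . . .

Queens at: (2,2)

2

Branch on row 1: col 4 → 1; col 5 → 1.
Sum: 1 + 1 = 2.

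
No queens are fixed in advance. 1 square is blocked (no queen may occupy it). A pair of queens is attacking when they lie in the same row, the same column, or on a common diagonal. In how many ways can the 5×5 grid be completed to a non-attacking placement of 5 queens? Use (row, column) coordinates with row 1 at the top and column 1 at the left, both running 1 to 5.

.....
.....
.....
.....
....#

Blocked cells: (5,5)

Branch on row 1: col 1 → 2; col 2 → 1; col 3 → 1; col 4 → 2; col 5 → 2.
Sum: 2 + 1 + 1 + 2 + 2 = 8.

8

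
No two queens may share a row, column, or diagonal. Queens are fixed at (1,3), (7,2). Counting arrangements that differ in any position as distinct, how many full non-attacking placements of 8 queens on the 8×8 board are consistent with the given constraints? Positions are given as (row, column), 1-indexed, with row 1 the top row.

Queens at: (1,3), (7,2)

3

Branch on row 2: col 1 → 0; col 5 → 1; col 6 → 1; col 8 → 1.
Sum: 0 + 1 + 1 + 1 = 3.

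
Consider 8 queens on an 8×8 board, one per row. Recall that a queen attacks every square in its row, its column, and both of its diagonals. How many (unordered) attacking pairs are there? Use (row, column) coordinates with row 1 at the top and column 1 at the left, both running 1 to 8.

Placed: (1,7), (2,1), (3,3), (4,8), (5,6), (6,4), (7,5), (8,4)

Same column: (6,4)–(8,4) (column 4).
Same diagonal: (4,8)–(7,5) (|4−7| = |8−5| = 3); (4,8)–(8,4) (|4−8| = |8−4| = 4); (6,4)–(7,5) (|6−7| = |4−5| = 1); (7,5)–(8,4) (|7−8| = |5−4| = 1).
Total attacking pairs: 5.

5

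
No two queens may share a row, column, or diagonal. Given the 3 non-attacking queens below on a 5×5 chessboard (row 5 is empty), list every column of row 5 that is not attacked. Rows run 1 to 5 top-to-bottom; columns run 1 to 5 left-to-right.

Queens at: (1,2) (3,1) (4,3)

columns 5

(1,2) attacks row 5 at column 2.
(3,1) attacks row 5 at column 1 and diagonals 3.
(4,3) attacks row 5 at column 3 and diagonals 2, 4.
Attacked columns: {1, 2, 3, 4}. Safe: {5}.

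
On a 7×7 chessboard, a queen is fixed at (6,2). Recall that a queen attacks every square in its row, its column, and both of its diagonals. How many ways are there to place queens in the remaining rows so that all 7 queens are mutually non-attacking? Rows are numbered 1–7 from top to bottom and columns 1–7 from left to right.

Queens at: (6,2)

Branch on row 1: col 1 → 1; col 3 → 1; col 4 → 0; col 5 → 1; col 6 → 1.
Sum: 1 + 1 + 0 + 1 + 1 = 4.

4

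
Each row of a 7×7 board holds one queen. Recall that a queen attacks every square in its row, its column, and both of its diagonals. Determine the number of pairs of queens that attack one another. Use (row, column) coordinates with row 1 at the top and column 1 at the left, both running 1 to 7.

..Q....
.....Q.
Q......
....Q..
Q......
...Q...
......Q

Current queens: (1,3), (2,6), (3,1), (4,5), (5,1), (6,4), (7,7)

Same column: (3,1)–(5,1) (column 1).
Same diagonal: (1,3)–(3,1) (|1−3| = |3−1| = 2); (3,1)–(6,4) (|3−6| = |1−4| = 3).
Total attacking pairs: 3.

3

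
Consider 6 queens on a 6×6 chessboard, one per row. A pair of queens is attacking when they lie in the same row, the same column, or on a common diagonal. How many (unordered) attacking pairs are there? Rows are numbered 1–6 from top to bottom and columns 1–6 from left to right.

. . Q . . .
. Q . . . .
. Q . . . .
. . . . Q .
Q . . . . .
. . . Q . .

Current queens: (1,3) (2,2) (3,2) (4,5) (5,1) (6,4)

2

Same column: (2,2)–(3,2) (column 2).
Same diagonal: (1,3)–(2,2) (|1−2| = |3−2| = 1).
Total attacking pairs: 2.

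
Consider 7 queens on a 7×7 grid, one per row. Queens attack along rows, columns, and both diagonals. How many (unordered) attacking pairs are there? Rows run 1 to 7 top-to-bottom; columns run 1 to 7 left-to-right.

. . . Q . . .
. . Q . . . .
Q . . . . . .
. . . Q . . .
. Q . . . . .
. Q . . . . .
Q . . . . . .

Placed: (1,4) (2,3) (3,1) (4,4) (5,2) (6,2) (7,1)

7

Same column: (1,4)–(4,4) (column 4); (3,1)–(7,1) (column 1); (5,2)–(6,2) (column 2).
Same diagonal: (1,4)–(2,3) (|1−2| = |4−3| = 1); (4,4)–(6,2) (|4−6| = |4−2| = 2); (4,4)–(7,1) (|4−7| = |4−1| = 3); (6,2)–(7,1) (|6−7| = |2−1| = 1).
Total attacking pairs: 7.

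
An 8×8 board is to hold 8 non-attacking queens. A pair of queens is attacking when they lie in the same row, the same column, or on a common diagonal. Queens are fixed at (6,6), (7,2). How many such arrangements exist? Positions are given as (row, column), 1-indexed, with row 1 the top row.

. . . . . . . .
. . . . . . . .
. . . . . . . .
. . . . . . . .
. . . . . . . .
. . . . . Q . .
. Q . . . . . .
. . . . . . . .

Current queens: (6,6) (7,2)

2

Branch on row 1: col 3 → 1; col 4 → 0; col 5 → 1; col 7 → 0.
Sum: 1 + 0 + 1 + 0 = 2.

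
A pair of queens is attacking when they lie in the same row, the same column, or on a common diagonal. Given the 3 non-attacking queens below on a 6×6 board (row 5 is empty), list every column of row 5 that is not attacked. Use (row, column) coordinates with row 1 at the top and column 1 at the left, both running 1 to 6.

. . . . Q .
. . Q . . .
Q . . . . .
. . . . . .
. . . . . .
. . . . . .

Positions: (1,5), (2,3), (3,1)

columns 2, 4

(1,5) attacks row 5 at column 5 and diagonals 1.
(2,3) attacks row 5 at column 3 and diagonals 6.
(3,1) attacks row 5 at column 1 and diagonals 3.
Attacked columns: {1, 3, 5, 6}. Safe: {2, 4}.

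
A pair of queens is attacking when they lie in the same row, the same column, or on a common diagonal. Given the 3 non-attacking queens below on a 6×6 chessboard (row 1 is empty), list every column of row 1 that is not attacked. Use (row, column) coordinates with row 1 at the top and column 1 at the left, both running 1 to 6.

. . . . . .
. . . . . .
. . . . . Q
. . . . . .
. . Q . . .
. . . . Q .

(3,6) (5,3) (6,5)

(3,6) attacks row 1 at column 6 and diagonals 4.
(5,3) attacks row 1 at column 3.
(6,5) attacks row 1 at column 5.
Attacked columns: {3, 4, 5, 6}. Safe: {1, 2}.

columns 1, 2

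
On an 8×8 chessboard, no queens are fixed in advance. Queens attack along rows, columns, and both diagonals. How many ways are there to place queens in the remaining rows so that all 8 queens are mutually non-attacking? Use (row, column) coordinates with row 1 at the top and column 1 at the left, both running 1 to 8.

92

Branch on row 1: col 1 → 4; col 2 → 8; col 3 → 16; col 4 → 18; col 5 → 18; col 6 → 16; col 7 → 8; col 8 → 4.
Sum: 4 + 8 + 16 + 18 + 18 + 16 + 8 + 4 = 92.
(This is the classic 8-queens count.)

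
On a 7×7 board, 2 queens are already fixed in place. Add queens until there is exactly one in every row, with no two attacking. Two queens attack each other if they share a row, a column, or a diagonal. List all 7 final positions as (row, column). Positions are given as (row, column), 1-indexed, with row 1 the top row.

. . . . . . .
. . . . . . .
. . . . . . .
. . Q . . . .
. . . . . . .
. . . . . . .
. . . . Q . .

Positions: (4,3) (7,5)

Row 1: attacked by (4,3)→{3,6}; (7,5)→{5}. Safe: 1, 2, 4, 7. Place at column 1.
Row 2: attacked by (1,1)→{1,2}; (4,3)→{1,3,5}; (7,5)→{5}. Safe: 4, 6, 7. Place at column 4.
Row 3: attacked by (1,1)→{1,3}; (2,4)→{3,4,5}; (4,3)→{2,3,4}; (7,5)→{1,5}. Safe: 6, 7. Place at column 7.
Row 5: attacked by (1,1)→{1,5}; (2,4)→{1,4,7}; (3,7)→{5,7}; (4,3)→{2,3,4}; (7,5)→{3,5,7}. Safe: 6. Place at column 6.
Row 6: attacked by (1,1)→{1,6}; (2,4)→{4}; (3,7)→{4,7}; (4,3)→{1,3,5}; (5,6)→{5,6,7}; (7,5)→{4,5,6}. Safe: 2. Place at column 2.
Columns [1, 4, 7, 3, 6, 2, 5], r−c [0, -2, -4, 1, -1, 4, 2], r+c [2, 6, 10, 7, 11, 8, 12] are all distinct, so no two queens attack.

(1,1) (2,4) (3,7) (4,3) (5,6) (6,2) (7,5)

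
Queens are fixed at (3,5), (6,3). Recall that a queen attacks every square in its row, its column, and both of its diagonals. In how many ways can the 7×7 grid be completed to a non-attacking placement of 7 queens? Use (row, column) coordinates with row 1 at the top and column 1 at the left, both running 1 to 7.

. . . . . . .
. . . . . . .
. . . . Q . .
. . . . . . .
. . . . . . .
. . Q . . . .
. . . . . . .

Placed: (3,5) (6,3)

Branch on row 1: col 1 → 0; col 2 → 0; col 4 → 1; col 6 → 0.
Sum: 0 + 0 + 1 + 0 = 1.

1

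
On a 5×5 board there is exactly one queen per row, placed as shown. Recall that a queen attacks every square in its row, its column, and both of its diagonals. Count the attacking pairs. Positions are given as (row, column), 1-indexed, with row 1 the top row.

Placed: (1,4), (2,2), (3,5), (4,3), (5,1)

All columns are distinct and no two queens satisfy |Δrow| = |Δcol|, so no pair attacks.

0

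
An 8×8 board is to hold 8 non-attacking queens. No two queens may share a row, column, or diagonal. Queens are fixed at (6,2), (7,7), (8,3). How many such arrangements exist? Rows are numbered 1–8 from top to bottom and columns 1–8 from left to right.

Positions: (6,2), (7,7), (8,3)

2

Branch on row 1: col 4 → 0; col 5 → 1; col 6 → 1; col 8 → 0.
Sum: 0 + 1 + 1 + 0 = 2.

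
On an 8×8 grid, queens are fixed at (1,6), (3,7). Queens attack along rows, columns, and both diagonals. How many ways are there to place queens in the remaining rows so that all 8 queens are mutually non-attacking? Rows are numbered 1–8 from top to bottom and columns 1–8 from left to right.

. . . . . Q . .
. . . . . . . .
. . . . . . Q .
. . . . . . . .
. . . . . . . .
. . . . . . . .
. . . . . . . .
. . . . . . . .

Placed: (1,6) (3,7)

Branch on row 2: col 1 → 0; col 2 → 2; col 3 → 3; col 4 → 2.
Sum: 0 + 2 + 3 + 2 = 7.

7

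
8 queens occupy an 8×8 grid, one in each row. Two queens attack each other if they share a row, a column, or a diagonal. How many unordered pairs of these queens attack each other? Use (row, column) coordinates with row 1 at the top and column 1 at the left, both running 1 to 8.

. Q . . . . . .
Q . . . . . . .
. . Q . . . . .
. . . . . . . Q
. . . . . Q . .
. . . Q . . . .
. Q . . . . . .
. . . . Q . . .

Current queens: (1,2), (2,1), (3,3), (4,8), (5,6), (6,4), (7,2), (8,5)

3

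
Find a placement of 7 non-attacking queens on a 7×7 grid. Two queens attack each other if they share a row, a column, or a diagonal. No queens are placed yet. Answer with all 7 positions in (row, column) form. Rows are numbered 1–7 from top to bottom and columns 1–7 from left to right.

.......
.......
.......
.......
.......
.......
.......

Row 1: Safe: 1, 2, 3, 4, 5, 6, 7. Place at column 7.
Row 2: attacked by (1,7)→{6,7}. Safe: 1, 2, 3, 4, 5. Place at column 4.
Row 3: attacked by (1,7)→{5,7}; (2,4)→{3,4,5}. Safe: 1, 2, 6. Place at column 1.
Row 4: attacked by (1,7)→{4,7}; (2,4)→{2,4,6}; (3,1)→{1,2}. Safe: 3, 5. Place at column 5.
Row 5: attacked by (1,7)→{3,7}; (2,4)→{1,4,7}; (3,1)→{1,3}; (4,5)→{4,5,6}. Safe: 2. Place at column 2.
Row 6: attacked by (1,7)→{2,7}; (2,4)→{4}; (3,1)→{1,4}; (4,5)→{3,5,7}; (5,2)→{1,2,3}. Safe: 6. Place at column 6.
Row 7: attacked by (1,7)→{1,7}; (2,4)→{4}; (3,1)→{1,5}; (4,5)→{2,5}; (5,2)→{2,4}; (6,6)→{5,6,7}. Safe: 3. Place at column 3.
Columns [7, 4, 1, 5, 2, 6, 3], r−c [-6, -2, 2, -1, 3, 0, 4], r+c [8, 6, 4, 9, 7, 12, 10] are all distinct, so no two queens attack.

(1,7) (2,4) (3,1) (4,5) (5,2) (6,6) (7,3)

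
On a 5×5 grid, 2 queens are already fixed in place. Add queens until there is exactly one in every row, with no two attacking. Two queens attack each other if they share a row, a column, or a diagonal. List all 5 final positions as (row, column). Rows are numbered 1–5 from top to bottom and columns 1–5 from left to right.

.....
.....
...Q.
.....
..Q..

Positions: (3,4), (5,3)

(1,5) (2,2) (3,4) (4,1) (5,3)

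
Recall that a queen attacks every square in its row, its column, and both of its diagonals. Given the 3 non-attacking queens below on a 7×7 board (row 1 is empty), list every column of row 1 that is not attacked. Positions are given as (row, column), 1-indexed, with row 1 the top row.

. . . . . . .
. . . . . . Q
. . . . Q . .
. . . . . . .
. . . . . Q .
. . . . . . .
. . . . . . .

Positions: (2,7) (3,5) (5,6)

(2,7) attacks row 1 at column 7 and diagonals 6.
(3,5) attacks row 1 at column 5 and diagonals 3, 7.
(5,6) attacks row 1 at column 6 and diagonals 2.
Attacked columns: {2, 3, 5, 6, 7}. Safe: {1, 4}.

columns 1, 4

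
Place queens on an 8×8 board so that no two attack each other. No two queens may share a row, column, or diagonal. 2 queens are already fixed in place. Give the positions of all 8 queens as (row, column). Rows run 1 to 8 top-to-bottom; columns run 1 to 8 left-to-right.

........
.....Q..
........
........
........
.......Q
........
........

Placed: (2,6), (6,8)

Row 1: attacked by (2,6)→{5,6,7}; (6,8)→{3,8}. Safe: 1, 2, 4. Place at column 4.
Row 3: attacked by (1,4)→{2,4,6}; (2,6)→{5,6,7}; (6,8)→{5,8}. Safe: 1, 3. Place at column 1.
Row 4: attacked by (1,4)→{1,4,7}; (2,6)→{4,6,8}; (3,1)→{1,2}; (6,8)→{6,8}. Safe: 3, 5. Place at column 5.
Row 5: attacked by (1,4)→{4,8}; (2,6)→{3,6}; (3,1)→{1,3}; (4,5)→{4,5,6}; (6,8)→{7,8}. Safe: 2. Place at column 2.
Row 7: attacked by (1,4)→{4}; (2,6)→{1,6}; (3,1)→{1,5}; (4,5)→{2,5,8}; (5,2)→{2,4}; (6,8)→{7,8}. Safe: 3. Place at column 3.
Row 8: attacked by (1,4)→{4}; (2,6)→{6}; (3,1)→{1,6}; (4,5)→{1,5}; (5,2)→{2,5}; (6,8)→{6,8}; (7,3)→{2,3,4}. Safe: 7. Place at column 7.
Columns [4, 6, 1, 5, 2, 8, 3, 7], r−c [-3, -4, 2, -1, 3, -2, 4, 1], r+c [5, 8, 4, 9, 7, 14, 10, 15] are all distinct, so no two queens attack.

(1,4) (2,6) (3,1) (4,5) (5,2) (6,8) (7,3) (8,7)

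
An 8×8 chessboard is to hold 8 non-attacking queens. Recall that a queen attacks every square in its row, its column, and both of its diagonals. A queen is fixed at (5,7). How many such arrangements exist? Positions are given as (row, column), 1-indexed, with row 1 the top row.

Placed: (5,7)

Branch on row 1: col 1 → 1; col 2 → 0; col 4 → 3; col 5 → 3; col 6 → 0; col 8 → 1.
Sum: 1 + 0 + 3 + 3 + 0 + 1 = 8.

8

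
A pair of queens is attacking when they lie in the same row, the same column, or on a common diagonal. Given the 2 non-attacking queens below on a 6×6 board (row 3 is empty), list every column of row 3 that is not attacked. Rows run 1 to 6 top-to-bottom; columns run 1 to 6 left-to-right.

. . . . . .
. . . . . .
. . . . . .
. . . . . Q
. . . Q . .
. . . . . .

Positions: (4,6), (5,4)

columns 1, 3

(4,6) attacks row 3 at column 6 and diagonals 5.
(5,4) attacks row 3 at column 4 and diagonals 2, 6.
Attacked columns: {2, 4, 5, 6}. Safe: {1, 3}.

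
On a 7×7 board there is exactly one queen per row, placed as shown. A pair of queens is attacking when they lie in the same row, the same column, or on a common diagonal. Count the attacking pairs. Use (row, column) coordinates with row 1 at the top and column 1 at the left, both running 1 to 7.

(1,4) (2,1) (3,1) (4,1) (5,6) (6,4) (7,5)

Same column: (1,4)–(6,4) (column 4); (2,1)–(3,1) (column 1); (2,1)–(4,1) (column 1); (3,1)–(4,1) (column 1).
Same diagonal: (1,4)–(4,1) (|1−4| = |4−1| = 3); (3,1)–(6,4) (|3−6| = |1−4| = 3); (3,1)–(7,5) (|3−7| = |1−5| = 4); (6,4)–(7,5) (|6−7| = |4−5| = 1).
Total attacking pairs: 8.

8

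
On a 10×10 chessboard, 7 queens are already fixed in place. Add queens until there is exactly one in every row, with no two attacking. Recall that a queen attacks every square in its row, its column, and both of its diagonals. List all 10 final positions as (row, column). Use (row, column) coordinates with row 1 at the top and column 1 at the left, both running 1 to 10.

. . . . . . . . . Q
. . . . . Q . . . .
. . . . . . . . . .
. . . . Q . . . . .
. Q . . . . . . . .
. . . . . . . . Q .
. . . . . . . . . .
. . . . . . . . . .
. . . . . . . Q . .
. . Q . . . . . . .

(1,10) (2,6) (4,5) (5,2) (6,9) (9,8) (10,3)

(1,10) (2,6) (3,1) (4,5) (5,2) (6,9) (7,7) (8,4) (9,8) (10,3)

Row 3: attacked by (1,10)→{8,10}; (2,6)→{5,6,7}; (4,5)→{4,5,6}; (5,2)→{2,4}; (6,9)→{6,9}; (9,8)→{2,8}; (10,3)→{3,10}. Safe: 1. Place at column 1.
Row 7: attacked by (1,10)→{4,10}; (2,6)→{1,6}; (3,1)→{1,5}; (4,5)→{2,5,8}; (5,2)→{2,4}; (6,9)→{8,9,10}; (9,8)→{6,8,10}; (10,3)→{3,6}. Safe: 7. Place at column 7.
Row 8: attacked by (1,10)→{3,10}; (2,6)→{6}; (3,1)→{1,6}; (4,5)→{1,5,9}; (5,2)→{2,5}; (6,9)→{7,9}; (7,7)→{6,7,8}; (9,8)→{7,8,9}; (10,3)→{1,3,5}. Safe: 4. Place at column 4.
Columns [10, 6, 1, 5, 2, 9, 7, 4, 8, 3], r−c [-9, -4, 2, -1, 3, -3, 0, 4, 1, 7], r+c [11, 8, 4, 9, 7, 15, 14, 12, 17, 13] are all distinct, so no two queens attack.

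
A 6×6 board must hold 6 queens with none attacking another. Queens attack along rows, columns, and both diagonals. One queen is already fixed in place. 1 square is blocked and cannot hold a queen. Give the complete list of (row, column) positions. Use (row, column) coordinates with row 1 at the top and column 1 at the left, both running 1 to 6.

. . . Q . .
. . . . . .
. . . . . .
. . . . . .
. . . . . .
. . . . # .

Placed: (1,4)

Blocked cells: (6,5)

(1,4) (2,1) (3,5) (4,2) (5,6) (6,3)

Row 2: attacked by (1,4)→{3,4,5}. Safe: 1, 2, 6. Place at column 1.
Row 3: attacked by (1,4)→{2,4,6}; (2,1)→{1,2}. Safe: 3, 5. Place at column 5.
Row 4: attacked by (1,4)→{1,4}; (2,1)→{1,3}; (3,5)→{4,5,6}. Safe: 2. Place at column 2.
Row 5: attacked by (1,4)→{4}; (2,1)→{1,4}; (3,5)→{3,5}; (4,2)→{1,2,3}. Safe: 6. Place at column 6.
Row 6: attacked by (1,4)→{4}; (2,1)→{1,5}; (3,5)→{2,5}; (4,2)→{2,4}; (5,6)→{5,6}. Blocked: 5. Safe: 3. Place at column 3.
Columns [4, 1, 5, 2, 6, 3], r−c [-3, 1, -2, 2, -1, 3], r+c [5, 3, 8, 6, 11, 9] are all distinct, so no two queens attack.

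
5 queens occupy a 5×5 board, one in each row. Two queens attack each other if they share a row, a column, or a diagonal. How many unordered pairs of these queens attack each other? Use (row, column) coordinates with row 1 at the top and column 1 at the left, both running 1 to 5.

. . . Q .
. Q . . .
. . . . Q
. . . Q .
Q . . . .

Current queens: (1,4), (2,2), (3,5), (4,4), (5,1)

3

Same column: (1,4)–(4,4) (column 4).
Same diagonal: (2,2)–(4,4) (|2−4| = |2−4| = 2); (3,5)–(4,4) (|3−4| = |5−4| = 1).
Total attacking pairs: 3.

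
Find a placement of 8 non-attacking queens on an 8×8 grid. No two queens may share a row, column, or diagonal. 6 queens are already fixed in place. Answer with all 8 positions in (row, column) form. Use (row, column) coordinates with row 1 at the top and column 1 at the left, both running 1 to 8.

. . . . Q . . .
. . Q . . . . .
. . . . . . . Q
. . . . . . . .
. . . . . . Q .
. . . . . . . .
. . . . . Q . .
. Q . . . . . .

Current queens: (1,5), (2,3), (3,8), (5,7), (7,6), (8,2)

Row 4: attacked by (1,5)→{2,5,8}; (2,3)→{1,3,5}; (3,8)→{7,8}; (5,7)→{6,7,8}; (7,6)→{3,6}; (8,2)→{2,6}. Safe: 4. Place at column 4.
Row 6: attacked by (1,5)→{5}; (2,3)→{3,7}; (3,8)→{5,8}; (4,4)→{2,4,6}; (5,7)→{6,7,8}; (7,6)→{5,6,7}; (8,2)→{2,4}. Safe: 1. Place at column 1.
Columns [5, 3, 8, 4, 7, 1, 6, 2], r−c [-4, -1, -5, 0, -2, 5, 1, 6], r+c [6, 5, 11, 8, 12, 7, 13, 10] are all distinct, so no two queens attack.

(1,5) (2,3) (3,8) (4,4) (5,7) (6,1) (7,6) (8,2)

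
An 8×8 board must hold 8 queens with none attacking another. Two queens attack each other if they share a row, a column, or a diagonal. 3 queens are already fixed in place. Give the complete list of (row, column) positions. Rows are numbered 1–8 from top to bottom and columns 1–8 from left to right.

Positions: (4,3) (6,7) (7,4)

Row 1: attacked by (4,3)→{3,6}; (6,7)→{2,7}; (7,4)→{4}. Safe: 1, 5, 8. Place at column 8.
Row 2: attacked by (1,8)→{7,8}; (4,3)→{1,3,5}; (6,7)→{3,7}; (7,4)→{4}. Safe: 2, 6. Place at column 2.
Row 3: attacked by (1,8)→{6,8}; (2,2)→{1,2,3}; (4,3)→{2,3,4}; (6,7)→{4,7}; (7,4)→{4,8}. Safe: 5. Place at column 5.
Row 5: attacked by (1,8)→{4,8}; (2,2)→{2,5}; (3,5)→{3,5,7}; (4,3)→{2,3,4}; (6,7)→{6,7,8}; (7,4)→{2,4,6}. Safe: 1. Place at column 1.
Row 8: attacked by (1,8)→{1,8}; (2,2)→{2,8}; (3,5)→{5}; (4,3)→{3,7}; (5,1)→{1,4}; (6,7)→{5,7}; (7,4)→{3,4,5}. Safe: 6. Place at column 6.
Columns [8, 2, 5, 3, 1, 7, 4, 6], r−c [-7, 0, -2, 1, 4, -1, 3, 2], r+c [9, 4, 8, 7, 6, 13, 11, 14] are all distinct, so no two queens attack.

(1,8) (2,2) (3,5) (4,3) (5,1) (6,7) (7,4) (8,6)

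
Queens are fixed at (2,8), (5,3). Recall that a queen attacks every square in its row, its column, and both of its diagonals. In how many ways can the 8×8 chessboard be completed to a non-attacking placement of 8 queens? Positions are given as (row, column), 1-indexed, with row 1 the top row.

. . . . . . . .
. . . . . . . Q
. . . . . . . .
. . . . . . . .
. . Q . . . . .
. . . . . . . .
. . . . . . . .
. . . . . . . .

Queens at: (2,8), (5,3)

2

Branch on row 1: col 1 → 0; col 2 → 1; col 4 → 0; col 5 → 1; col 6 → 0.
Sum: 0 + 1 + 0 + 1 + 0 = 2.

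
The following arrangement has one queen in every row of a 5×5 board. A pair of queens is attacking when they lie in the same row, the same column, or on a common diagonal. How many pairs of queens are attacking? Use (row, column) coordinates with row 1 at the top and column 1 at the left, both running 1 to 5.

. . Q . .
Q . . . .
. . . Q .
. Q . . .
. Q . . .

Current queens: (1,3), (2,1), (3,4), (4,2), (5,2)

2

Same column: (4,2)–(5,2) (column 2).
Same diagonal: (3,4)–(5,2) (|3−5| = |4−2| = 2).
Total attacking pairs: 2.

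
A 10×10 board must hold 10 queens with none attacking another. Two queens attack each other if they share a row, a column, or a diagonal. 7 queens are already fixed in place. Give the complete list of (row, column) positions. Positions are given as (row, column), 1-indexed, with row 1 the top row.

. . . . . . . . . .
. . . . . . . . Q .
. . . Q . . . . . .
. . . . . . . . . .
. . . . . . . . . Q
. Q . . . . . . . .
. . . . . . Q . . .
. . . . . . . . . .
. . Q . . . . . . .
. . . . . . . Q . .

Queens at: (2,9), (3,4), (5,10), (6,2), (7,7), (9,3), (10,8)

(1,5) (2,9) (3,4) (4,6) (5,10) (6,2) (7,7) (8,1) (9,3) (10,8)

Row 1: attacked by (2,9)→{8,9,10}; (3,4)→{2,4,6}; (5,10)→{6,10}; (6,2)→{2,7}; (7,7)→{1,7}; (9,3)→{3}; (10,8)→{8}. Safe: 5. Place at column 5.
Row 4: attacked by (1,5)→{2,5,8}; (2,9)→{7,9}; (3,4)→{3,4,5}; (5,10)→{9,10}; (6,2)→{2,4}; (7,7)→{4,7,10}; (9,3)→{3,8}; (10,8)→{2,8}. Safe: 1, 6. Place at column 6.
Row 8: attacked by (1,5)→{5}; (2,9)→{3,9}; (3,4)→{4,9}; (4,6)→{2,6,10}; (5,10)→{7,10}; (6,2)→{2,4}; (7,7)→{6,7,8}; (9,3)→{2,3,4}; (10,8)→{6,8,10}. Safe: 1. Place at column 1.
Columns [5, 9, 4, 6, 10, 2, 7, 1, 3, 8], r−c [-4, -7, -1, -2, -5, 4, 0, 7, 6, 2], r+c [6, 11, 7, 10, 15, 8, 14, 9, 12, 18] are all distinct, so no two queens attack.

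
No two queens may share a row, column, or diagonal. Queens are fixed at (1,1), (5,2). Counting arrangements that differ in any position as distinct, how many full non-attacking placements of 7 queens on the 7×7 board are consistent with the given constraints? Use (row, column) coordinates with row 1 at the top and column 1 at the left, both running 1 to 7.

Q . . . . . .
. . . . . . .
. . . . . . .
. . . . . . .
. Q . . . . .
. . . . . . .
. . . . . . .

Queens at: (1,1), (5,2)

Branch on row 2: col 3 → 1; col 4 → 0; col 6 → 0; col 7 → 0.
Sum: 1 + 0 + 0 + 0 = 1.

1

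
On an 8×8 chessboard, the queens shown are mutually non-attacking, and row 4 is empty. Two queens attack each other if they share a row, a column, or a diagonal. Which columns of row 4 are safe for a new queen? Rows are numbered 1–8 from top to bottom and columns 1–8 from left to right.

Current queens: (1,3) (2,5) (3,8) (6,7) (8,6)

columns 1, 4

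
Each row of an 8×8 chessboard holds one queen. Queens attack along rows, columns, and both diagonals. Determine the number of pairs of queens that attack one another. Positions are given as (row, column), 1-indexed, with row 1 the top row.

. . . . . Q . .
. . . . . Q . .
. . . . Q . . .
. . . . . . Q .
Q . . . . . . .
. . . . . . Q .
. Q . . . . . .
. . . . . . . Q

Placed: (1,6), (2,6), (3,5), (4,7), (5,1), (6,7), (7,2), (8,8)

Same column: (1,6)–(2,6) (column 6); (4,7)–(6,7) (column 7).
Same diagonal: (2,6)–(3,5) (|2−3| = |6−5| = 1).
Total attacking pairs: 3.

3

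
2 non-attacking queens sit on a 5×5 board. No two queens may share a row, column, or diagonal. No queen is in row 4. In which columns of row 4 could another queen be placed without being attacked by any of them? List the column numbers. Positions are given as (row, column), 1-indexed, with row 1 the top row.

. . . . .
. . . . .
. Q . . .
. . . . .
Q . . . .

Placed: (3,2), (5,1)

(3,2) attacks row 4 at column 2 and diagonals 1, 3.
(5,1) attacks row 4 at column 1 and diagonals 2.
Attacked columns: {1, 2, 3}. Safe: {4, 5}.

columns 4, 5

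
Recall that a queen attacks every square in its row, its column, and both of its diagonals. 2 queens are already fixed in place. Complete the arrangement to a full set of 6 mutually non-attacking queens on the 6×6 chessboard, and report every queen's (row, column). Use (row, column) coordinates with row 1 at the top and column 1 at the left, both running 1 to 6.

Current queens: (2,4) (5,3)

(1,2) (2,4) (3,6) (4,1) (5,3) (6,5)

Row 1: attacked by (2,4)→{3,4,5}; (5,3)→{3}. Safe: 1, 2, 6. Place at column 2.
Row 3: attacked by (1,2)→{2,4}; (2,4)→{3,4,5}; (5,3)→{1,3,5}. Safe: 6. Place at column 6.
Row 4: attacked by (1,2)→{2,5}; (2,4)→{2,4,6}; (3,6)→{5,6}; (5,3)→{2,3,4}. Safe: 1. Place at column 1.
Row 6: attacked by (1,2)→{2}; (2,4)→{4}; (3,6)→{3,6}; (4,1)→{1,3}; (5,3)→{2,3,4}. Safe: 5. Place at column 5.
Columns [2, 4, 6, 1, 3, 5], r−c [-1, -2, -3, 3, 2, 1], r+c [3, 6, 9, 5, 8, 11] are all distinct, so no two queens attack.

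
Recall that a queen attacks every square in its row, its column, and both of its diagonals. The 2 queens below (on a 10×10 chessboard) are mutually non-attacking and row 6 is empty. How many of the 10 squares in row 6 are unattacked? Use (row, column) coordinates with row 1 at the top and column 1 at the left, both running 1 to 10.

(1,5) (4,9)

6

(1,5) attacks row 6 at column 5 and diagonals 10.
(4,9) attacks row 6 at column 9 and diagonals 7.
Attacked columns: {5, 7, 9, 10}. Safe: {1, 2, 3, 4, 6, 8}.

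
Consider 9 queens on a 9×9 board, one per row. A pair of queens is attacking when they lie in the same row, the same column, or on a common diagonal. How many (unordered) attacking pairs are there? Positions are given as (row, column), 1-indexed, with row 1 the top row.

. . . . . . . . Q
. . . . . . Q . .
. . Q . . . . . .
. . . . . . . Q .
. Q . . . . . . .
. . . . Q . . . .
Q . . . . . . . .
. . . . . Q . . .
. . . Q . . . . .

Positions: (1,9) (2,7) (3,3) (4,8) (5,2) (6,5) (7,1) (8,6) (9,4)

0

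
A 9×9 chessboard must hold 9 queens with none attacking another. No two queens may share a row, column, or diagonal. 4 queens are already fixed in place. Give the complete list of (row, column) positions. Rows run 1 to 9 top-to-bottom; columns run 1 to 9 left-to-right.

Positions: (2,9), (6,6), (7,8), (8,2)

(1,4) (2,9) (3,5) (4,3) (5,1) (6,6) (7,8) (8,2) (9,7)

Row 1: attacked by (2,9)→{8,9}; (6,6)→{1,6}; (7,8)→{2,8}; (8,2)→{2,9}. Safe: 3, 4, 5, 7. Place at column 4.
Row 3: attacked by (1,4)→{2,4,6}; (2,9)→{8,9}; (6,6)→{3,6,9}; (7,8)→{4,8}; (8,2)→{2,7}. Safe: 1, 5. Place at column 5.
Row 4: attacked by (1,4)→{1,4,7}; (2,9)→{7,9}; (3,5)→{4,5,6}; (6,6)→{4,6,8}; (7,8)→{5,8}; (8,2)→{2,6}. Safe: 3. Place at column 3.
Row 5: attacked by (1,4)→{4,8}; (2,9)→{6,9}; (3,5)→{3,5,7}; (4,3)→{2,3,4}; (6,6)→{5,6,7}; (7,8)→{6,8}; (8,2)→{2,5}. Safe: 1. Place at column 1.
Row 9: attacked by (1,4)→{4}; (2,9)→{2,9}; (3,5)→{5}; (4,3)→{3,8}; (5,1)→{1,5}; (6,6)→{3,6,9}; (7,8)→{6,8}; (8,2)→{1,2,3}. Safe: 7. Place at column 7.
Columns [4, 9, 5, 3, 1, 6, 8, 2, 7], r−c [-3, -7, -2, 1, 4, 0, -1, 6, 2], r+c [5, 11, 8, 7, 6, 12, 15, 10, 16] are all distinct, so no two queens attack.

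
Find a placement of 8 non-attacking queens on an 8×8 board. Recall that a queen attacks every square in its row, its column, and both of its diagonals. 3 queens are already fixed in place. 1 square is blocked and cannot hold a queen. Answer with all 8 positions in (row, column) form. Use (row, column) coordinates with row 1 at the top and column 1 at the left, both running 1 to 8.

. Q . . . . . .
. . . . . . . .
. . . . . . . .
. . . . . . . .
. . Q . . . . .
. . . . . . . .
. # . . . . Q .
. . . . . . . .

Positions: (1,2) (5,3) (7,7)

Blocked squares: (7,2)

(1,2) (2,4) (3,6) (4,8) (5,3) (6,1) (7,7) (8,5)

Row 2: attacked by (1,2)→{1,2,3}; (5,3)→{3,6}; (7,7)→{2,7}. Safe: 4, 5, 8. Place at column 4.
Row 3: attacked by (1,2)→{2,4}; (2,4)→{3,4,5}; (5,3)→{1,3,5}; (7,7)→{3,7}. Safe: 6, 8. Place at column 6.
Row 4: attacked by (1,2)→{2,5}; (2,4)→{2,4,6}; (3,6)→{5,6,7}; (5,3)→{2,3,4}; (7,7)→{4,7}. Safe: 1, 8. Place at column 8.
Row 6: attacked by (1,2)→{2,7}; (2,4)→{4,8}; (3,6)→{3,6}; (4,8)→{6,8}; (5,3)→{2,3,4}; (7,7)→{6,7,8}. Safe: 1, 5. Place at column 1.
Row 8: attacked by (1,2)→{2}; (2,4)→{4}; (3,6)→{1,6}; (4,8)→{4,8}; (5,3)→{3,6}; (6,1)→{1,3}; (7,7)→{6,7,8}. Safe: 5. Place at column 5.
Columns [2, 4, 6, 8, 3, 1, 7, 5], r−c [-1, -2, -3, -4, 2, 5, 0, 3], r+c [3, 6, 9, 12, 8, 7, 14, 13] are all distinct, so no two queens attack.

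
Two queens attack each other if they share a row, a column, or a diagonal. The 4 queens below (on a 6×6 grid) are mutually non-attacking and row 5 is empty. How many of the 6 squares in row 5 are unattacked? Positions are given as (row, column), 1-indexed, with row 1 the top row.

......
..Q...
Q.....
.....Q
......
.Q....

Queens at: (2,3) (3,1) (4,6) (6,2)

(2,3) attacks row 5 at column 3 and diagonals 6.
(3,1) attacks row 5 at column 1 and diagonals 3.
(4,6) attacks row 5 at column 6 and diagonals 5.
(6,2) attacks row 5 at column 2 and diagonals 1, 3.
Attacked columns: {1, 2, 3, 5, 6}. Safe: {4}.

1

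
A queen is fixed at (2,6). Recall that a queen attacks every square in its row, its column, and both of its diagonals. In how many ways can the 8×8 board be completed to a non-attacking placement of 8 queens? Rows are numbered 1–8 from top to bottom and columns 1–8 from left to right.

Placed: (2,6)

14

Branch on row 1: col 1 → 1; col 2 → 2; col 3 → 8; col 4 → 3; col 8 → 0.
Sum: 1 + 2 + 8 + 3 + 0 = 14.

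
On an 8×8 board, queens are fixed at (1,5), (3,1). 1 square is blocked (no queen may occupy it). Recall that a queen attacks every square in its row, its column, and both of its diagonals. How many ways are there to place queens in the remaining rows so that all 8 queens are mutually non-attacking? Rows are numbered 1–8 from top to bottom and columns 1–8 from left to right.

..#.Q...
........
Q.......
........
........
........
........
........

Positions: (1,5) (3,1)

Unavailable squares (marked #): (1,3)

4

Branch on row 2: col 3 → 2; col 7 → 2; col 8 → 0.
Sum: 2 + 2 + 0 = 4.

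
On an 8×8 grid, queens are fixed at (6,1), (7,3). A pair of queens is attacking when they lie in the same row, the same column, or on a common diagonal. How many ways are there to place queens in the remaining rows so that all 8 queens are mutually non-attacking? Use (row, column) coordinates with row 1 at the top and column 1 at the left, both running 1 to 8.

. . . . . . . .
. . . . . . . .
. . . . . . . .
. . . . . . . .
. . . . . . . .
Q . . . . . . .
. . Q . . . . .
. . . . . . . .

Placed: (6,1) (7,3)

Branch on row 1: col 2 → 0; col 4 → 4; col 5 → 1; col 7 → 2; col 8 → 0.
Sum: 0 + 4 + 1 + 2 + 0 = 7.

7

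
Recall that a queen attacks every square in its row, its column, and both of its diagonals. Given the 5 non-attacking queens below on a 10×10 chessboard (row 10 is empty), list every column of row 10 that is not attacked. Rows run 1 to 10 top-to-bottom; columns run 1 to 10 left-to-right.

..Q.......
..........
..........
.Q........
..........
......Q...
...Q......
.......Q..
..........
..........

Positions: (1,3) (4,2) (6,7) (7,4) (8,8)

(1,3) attacks row 10 at column 3.
(4,2) attacks row 10 at column 2 and diagonals 8.
(6,7) attacks row 10 at column 7 and diagonals 3.
(7,4) attacks row 10 at column 4 and diagonals 1, 7.
(8,8) attacks row 10 at column 8 and diagonals 6, 10.
Attacked columns: {1, 2, 3, 4, 6, 7, 8, 10}. Safe: {5, 9}.

columns 5, 9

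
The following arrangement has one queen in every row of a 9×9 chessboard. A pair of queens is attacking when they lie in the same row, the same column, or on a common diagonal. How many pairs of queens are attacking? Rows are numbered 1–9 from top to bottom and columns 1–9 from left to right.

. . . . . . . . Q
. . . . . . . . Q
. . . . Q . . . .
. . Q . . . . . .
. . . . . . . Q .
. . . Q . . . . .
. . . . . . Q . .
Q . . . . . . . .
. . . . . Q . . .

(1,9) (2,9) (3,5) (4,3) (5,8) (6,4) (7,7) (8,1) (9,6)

Same column: (1,9)–(2,9) (column 9).
Same diagonal: (1,9)–(6,4) (|1−6| = |9−4| = 5).
Total attacking pairs: 2.

2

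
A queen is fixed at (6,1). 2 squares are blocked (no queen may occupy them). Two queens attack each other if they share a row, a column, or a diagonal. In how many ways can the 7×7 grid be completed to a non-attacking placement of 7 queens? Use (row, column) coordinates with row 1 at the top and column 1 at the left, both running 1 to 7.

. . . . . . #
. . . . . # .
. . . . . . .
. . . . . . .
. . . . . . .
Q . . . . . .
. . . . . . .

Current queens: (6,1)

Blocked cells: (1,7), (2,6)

Branch on row 1: col 2 → 0; col 3 → 1; col 4 → 2; col 5 → 2.
Sum: 0 + 1 + 2 + 2 = 5.

5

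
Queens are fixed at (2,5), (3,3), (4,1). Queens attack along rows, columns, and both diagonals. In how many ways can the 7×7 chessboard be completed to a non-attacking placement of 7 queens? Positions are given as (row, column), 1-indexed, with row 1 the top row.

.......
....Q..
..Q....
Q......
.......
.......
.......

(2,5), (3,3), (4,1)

2

Branch on row 1: col 2 → 1; col 7 → 1.
Sum: 1 + 1 = 2.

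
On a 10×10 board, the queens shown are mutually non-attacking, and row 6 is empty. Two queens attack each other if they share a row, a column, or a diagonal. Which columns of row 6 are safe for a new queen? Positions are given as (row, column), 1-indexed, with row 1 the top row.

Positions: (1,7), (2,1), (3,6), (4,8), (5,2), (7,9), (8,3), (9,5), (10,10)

(1,7) attacks row 6 at column 7 and diagonals 2.
(2,1) attacks row 6 at column 1 and diagonals 5.
(3,6) attacks row 6 at column 6 and diagonals 3, 9.
(4,8) attacks row 6 at column 8 and diagonals 6, 10.
(5,2) attacks row 6 at column 2 and diagonals 1, 3.
(7,9) attacks row 6 at column 9 and diagonals 8, 10.
(8,3) attacks row 6 at column 3 and diagonals 1, 5.
(9,5) attacks row 6 at column 5 and diagonals 2, 8.
(10,10) attacks row 6 at column 10 and diagonals 6.
Attacked columns: {1, 2, 3, 5, 6, 7, 8, 9, 10}. Safe: {4}.

columns 4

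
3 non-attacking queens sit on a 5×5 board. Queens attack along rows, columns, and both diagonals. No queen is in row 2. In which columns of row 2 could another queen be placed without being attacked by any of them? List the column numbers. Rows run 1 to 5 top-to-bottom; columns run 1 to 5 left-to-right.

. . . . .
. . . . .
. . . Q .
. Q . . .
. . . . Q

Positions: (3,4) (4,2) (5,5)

(3,4) attacks row 2 at column 4 and diagonals 3, 5.
(4,2) attacks row 2 at column 2 and diagonals 4.
(5,5) attacks row 2 at column 5 and diagonals 2.
Attacked columns: {2, 3, 4, 5}. Safe: {1}.

columns 1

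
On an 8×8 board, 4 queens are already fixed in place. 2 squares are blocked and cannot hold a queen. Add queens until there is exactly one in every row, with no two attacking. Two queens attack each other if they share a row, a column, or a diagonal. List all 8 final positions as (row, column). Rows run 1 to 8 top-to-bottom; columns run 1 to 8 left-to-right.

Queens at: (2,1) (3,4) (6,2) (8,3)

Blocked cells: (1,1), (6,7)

Row 1: attacked by (2,1)→{1,2}; (3,4)→{2,4,6}; (6,2)→{2,7}; (8,3)→{3}. Blocked: 1. Safe: 5, 8. Place at column 5.
Row 4: attacked by (1,5)→{2,5,8}; (2,1)→{1,3}; (3,4)→{3,4,5}; (6,2)→{2,4}; (8,3)→{3,7}. Safe: 6. Place at column 6.
Row 5: attacked by (1,5)→{1,5}; (2,1)→{1,4}; (3,4)→{2,4,6}; (4,6)→{5,6,7}; (6,2)→{1,2,3}; (8,3)→{3,6}. Safe: 8. Place at column 8.
Row 7: attacked by (1,5)→{5}; (2,1)→{1,6}; (3,4)→{4,8}; (4,6)→{3,6}; (5,8)→{6,8}; (6,2)→{1,2,3}; (8,3)→{2,3,4}. Safe: 7. Place at column 7.
Columns [5, 1, 4, 6, 8, 2, 7, 3], r−c [-4, 1, -1, -2, -3, 4, 0, 5], r+c [6, 3, 7, 10, 13, 8, 14, 11] are all distinct, so no two queens attack.

(1,5) (2,1) (3,4) (4,6) (5,8) (6,2) (7,7) (8,3)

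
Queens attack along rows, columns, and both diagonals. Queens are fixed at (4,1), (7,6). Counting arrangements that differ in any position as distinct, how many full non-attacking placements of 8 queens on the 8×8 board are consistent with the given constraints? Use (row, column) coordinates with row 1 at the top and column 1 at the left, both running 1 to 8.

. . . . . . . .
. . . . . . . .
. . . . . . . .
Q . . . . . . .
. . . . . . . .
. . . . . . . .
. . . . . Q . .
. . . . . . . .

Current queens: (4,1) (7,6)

Branch on row 1: col 2 → 1; col 3 → 0; col 5 → 2; col 7 → 0; col 8 → 0.
Sum: 1 + 0 + 2 + 0 + 0 = 3.

3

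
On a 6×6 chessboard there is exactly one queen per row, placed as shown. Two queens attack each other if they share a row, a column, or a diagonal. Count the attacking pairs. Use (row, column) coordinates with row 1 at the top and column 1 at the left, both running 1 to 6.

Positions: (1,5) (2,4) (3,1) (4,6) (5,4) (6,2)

3

Same column: (2,4)–(5,4) (column 4).
Same diagonal: (1,5)–(2,4) (|1−2| = |5−4| = 1); (2,4)–(4,6) (|2−4| = |4−6| = 2).
Total attacking pairs: 3.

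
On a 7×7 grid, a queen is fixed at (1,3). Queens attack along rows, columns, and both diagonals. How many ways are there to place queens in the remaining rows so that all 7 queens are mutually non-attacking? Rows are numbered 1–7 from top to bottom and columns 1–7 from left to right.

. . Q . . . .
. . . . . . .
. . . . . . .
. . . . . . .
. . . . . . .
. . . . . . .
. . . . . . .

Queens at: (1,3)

Branch on row 2: col 1 → 2; col 5 → 1; col 6 → 1; col 7 → 2.
Sum: 2 + 1 + 1 + 2 = 6.

6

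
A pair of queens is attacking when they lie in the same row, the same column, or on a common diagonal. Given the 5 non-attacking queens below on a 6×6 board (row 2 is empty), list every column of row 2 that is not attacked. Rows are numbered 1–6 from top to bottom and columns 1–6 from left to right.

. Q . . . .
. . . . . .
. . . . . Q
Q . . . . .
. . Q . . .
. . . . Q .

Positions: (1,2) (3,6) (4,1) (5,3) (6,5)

columns 4

(1,2) attacks row 2 at column 2 and diagonals 1, 3.
(3,6) attacks row 2 at column 6 and diagonals 5.
(4,1) attacks row 2 at column 1 and diagonals 3.
(5,3) attacks row 2 at column 3 and diagonals 6.
(6,5) attacks row 2 at column 5 and diagonals 1.
Attacked columns: {1, 2, 3, 5, 6}. Safe: {4}.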